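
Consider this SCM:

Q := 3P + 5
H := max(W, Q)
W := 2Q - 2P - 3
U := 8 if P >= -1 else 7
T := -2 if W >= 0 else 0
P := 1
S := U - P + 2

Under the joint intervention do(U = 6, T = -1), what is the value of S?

7

Under do(U = 6, T = -1), each intervened variable's structural equation is replaced by its fixed value.
S = U - P + 2  [with U=6, P=1]  = 7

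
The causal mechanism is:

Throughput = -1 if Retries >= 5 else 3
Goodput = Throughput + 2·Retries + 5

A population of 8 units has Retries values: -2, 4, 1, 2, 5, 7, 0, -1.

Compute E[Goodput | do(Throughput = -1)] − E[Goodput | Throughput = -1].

-8

Every unit gets Throughput=-1 under the intervention. Goodput values become 0, 12, 6, 8, 14, 18, 4, 2; E[Goodput|do(Throughput=-1)] = 8.
Observing Throughput=-1 restricts to units where Throughput's equation naturally yields -1: Retries ∈ {5, 7}. In that subpopulation Goodput = 14, 18, mean 16.
Difference = 8 − 16 = -8.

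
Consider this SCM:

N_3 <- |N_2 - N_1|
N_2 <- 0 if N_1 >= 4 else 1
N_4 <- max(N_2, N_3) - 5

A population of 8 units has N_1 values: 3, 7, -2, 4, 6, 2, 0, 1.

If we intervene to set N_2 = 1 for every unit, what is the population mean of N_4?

Under do(N_2=1), N_2's equation is replaced by N_2=1 for every unit. Per-unit N_4: -3, 1, -2, -2, 0, -4, -4, -4. Mean = -2.25.

-2.25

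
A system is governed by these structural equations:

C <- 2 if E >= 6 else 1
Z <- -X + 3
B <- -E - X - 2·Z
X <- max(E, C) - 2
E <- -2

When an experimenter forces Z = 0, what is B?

Intervening sets Z = 0 and removes its equation (Z <- -X + 3).
C = 2 if E >= 6 else 1  [with E=-2]  = 1
X = max(E, C) - 2  [with E=-2, C=1]  = -1
B = -E - X - 2·Z  [with E=-2, X=-1, Z=0]  = 3

3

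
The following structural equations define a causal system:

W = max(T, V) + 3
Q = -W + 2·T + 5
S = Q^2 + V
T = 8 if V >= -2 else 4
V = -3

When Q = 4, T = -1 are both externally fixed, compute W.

Setting Q = 4, T = -1 by intervention discards those variables' equations.
W = max(T, V) + 3  [with T=-1, V=-3]  = 2

2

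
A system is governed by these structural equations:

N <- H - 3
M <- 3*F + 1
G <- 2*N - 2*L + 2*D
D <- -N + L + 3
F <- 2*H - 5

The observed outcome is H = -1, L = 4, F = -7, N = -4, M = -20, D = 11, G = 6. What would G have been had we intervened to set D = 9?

2

Intervening sets D = 9 and removes its equation (D <- -N + L + 3).
N = H - 3  [with H=-1]  = -4
G = 2*N - 2*L + 2*D  [with N=-4, L=4, D=9]  = 2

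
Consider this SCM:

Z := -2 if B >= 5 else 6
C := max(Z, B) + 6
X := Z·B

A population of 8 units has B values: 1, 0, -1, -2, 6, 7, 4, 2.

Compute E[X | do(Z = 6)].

12.75

do(Z=6) breaks Z's dependence on B. With Z=6 fixed, X across the units is 6, 0, -6, -12, 36, 42, 24, 12, mean 12.75.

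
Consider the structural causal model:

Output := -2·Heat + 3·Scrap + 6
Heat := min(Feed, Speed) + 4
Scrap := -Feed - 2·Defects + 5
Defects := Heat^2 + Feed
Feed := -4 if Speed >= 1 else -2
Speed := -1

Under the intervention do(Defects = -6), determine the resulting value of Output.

Under do(Defects=-6), the mechanism Defects := Heat^2 + Feed is discarded; Defects is fixed at -6.
Feed = -4 if Speed >= 1 else -2  [with Speed=-1]  = -2
Heat = min(Feed, Speed) + 4  [with Feed=-2, Speed=-1]  = 2
Scrap = -Feed - 2·Defects + 5  [with Feed=-2, Defects=-6]  = 19
Output = -2·Heat + 3·Scrap + 6  [with Heat=2, Scrap=19]  = 59

59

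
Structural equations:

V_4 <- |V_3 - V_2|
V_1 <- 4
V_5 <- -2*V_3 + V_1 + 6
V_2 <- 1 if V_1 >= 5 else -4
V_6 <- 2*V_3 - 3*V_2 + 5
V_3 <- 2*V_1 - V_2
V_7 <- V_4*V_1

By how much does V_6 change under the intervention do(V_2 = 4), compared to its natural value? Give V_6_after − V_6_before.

Under do(V_2=4), the mechanism V_2 <- 1 if V_1 >= 5 else -4 is discarded; V_2 is fixed at 4.
V_3 = 2*V_1 - V_2  [with V_1=4, V_2=4]  = 4
V_6 = 2*V_3 - 3*V_2 + 5  [with V_3=4, V_2=4]  = 1
Without intervention: V_2 = 1 if V_1 >= 5 else -4  [with V_1=4]  = -4; V_3 = 2*V_1 - V_2  [with V_1=4, V_2=-4]  = 12; V_6 = 2*V_3 - 3*V_2 + 5  [with V_3=12, V_2=-4]  = 41.
Change = 1 − 41 = -40.

-40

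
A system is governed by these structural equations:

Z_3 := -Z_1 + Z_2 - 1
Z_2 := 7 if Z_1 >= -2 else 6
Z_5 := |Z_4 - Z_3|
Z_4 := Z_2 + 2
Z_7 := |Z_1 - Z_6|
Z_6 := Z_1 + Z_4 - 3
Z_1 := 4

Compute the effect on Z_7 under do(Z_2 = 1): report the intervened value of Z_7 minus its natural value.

Under do(Z_2=1), the mechanism Z_2 := 7 if Z_1 >= -2 else 6 is discarded; Z_2 is fixed at 1.
Z_4 = Z_2 + 2  [with Z_2=1]  = 3
Z_6 = Z_1 + Z_4 - 3  [with Z_1=4, Z_4=3]  = 4
Z_7 = |Z_1 - Z_6|  [with Z_1=4, Z_6=4]  = 0
Without intervention: Z_2 = 7 if Z_1 >= -2 else 6  [with Z_1=4]  = 7; Z_4 = Z_2 + 2  [with Z_2=7]  = 9; Z_6 = Z_1 + Z_4 - 3  [with Z_1=4, Z_4=9]  = 10; Z_7 = |Z_1 - Z_6|  [with Z_1=4, Z_6=10]  = 6.
Change = 0 − 6 = -6.

-6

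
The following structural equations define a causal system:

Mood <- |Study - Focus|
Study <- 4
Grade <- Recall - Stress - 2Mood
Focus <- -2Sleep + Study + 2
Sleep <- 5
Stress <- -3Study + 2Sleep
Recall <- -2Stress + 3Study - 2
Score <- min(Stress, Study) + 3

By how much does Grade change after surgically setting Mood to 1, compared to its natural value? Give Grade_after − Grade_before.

14

Intervening sets Mood = 1 and removes its equation (Mood <- |Study - Focus|).
Stress = -3Study + 2Sleep  [with Study=4, Sleep=5]  = -2
Recall = -2Stress + 3Study - 2  [with Stress=-2, Study=4]  = 14
Grade = Recall - Stress - 2Mood  [with Recall=14, Stress=-2, Mood=1]  = 14
Without intervention: Stress = -3Study + 2Sleep  [with Study=4, Sleep=5]  = -2; Focus = -2Sleep + Study + 2  [with Sleep=5, Study=4]  = -4; Mood = |Study - Focus|  [with Study=4, Focus=-4]  = 8; Recall = -2Stress + 3Study - 2  [with Stress=-2, Study=4]  = 14; Grade = Recall - Stress - 2Mood  [with Recall=14, Stress=-2, Mood=8]  = 0.
Change = 14 − 0 = 14.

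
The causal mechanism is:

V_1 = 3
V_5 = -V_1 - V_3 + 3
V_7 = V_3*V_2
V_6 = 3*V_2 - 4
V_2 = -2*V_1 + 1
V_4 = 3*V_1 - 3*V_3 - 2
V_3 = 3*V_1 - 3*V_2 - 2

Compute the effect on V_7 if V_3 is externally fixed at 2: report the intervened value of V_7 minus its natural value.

The intervention breaks the incoming arrows to V_3: V_3 = 3*V_1 - 3*V_2 - 2 no longer applies, and V_3 = 2.
V_2 = -2*V_1 + 1  [with V_1=3]  = -5
V_7 = V_3*V_2  [with V_3=2, V_2=-5]  = -10
Without intervention: V_2 = -2*V_1 + 1  [with V_1=3]  = -5; V_3 = 3*V_1 - 3*V_2 - 2  [with V_1=3, V_2=-5]  = 22; V_7 = V_3*V_2  [with V_3=22, V_2=-5]  = -110.
Change = -10 − (-110) = 100.

100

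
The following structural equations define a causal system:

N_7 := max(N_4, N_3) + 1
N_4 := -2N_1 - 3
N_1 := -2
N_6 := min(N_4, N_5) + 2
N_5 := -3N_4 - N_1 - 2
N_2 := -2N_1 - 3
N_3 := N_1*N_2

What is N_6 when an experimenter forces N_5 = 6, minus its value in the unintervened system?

4

The intervention breaks the incoming arrows to N_5: N_5 := -3N_4 - N_1 - 2 no longer applies, and N_5 = 6.
N_4 = -2N_1 - 3  [with N_1=-2]  = 1
N_6 = min(N_4, N_5) + 2  [with N_4=1, N_5=6]  = 3
Without intervention: N_4 = -2N_1 - 3  [with N_1=-2]  = 1; N_5 = -3N_4 - N_1 - 2  [with N_4=1, N_1=-2]  = -3; N_6 = min(N_4, N_5) + 2  [with N_4=1, N_5=-3]  = -1.
Change = 3 − (-1) = 4.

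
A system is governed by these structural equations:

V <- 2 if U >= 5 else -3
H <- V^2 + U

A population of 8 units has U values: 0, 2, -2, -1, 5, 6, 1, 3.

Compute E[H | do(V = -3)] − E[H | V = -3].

1.25

do(V=-3) breaks V's dependence on U. With V=-3 fixed, H across the units is 9, 11, 7, 8, 14, 15, 10, 12, mean 10.75.
Conditioning on V=-3 selects the 6 unit(s) with U ∈ {0, 2, -2, -1, 1, 3}. Their H values: 9, 11, 7, 8, 10, 12. Mean = 9.5.
Difference = 10.75 − 9.5 = 1.25.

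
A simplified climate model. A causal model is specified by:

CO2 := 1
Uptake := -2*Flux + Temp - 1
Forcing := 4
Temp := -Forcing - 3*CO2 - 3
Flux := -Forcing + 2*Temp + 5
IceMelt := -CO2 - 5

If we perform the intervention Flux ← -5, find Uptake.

The intervention breaks the incoming arrows to Flux: Flux := -Forcing + 2*Temp + 5 no longer applies, and Flux = -5.
Temp = -Forcing - 3*CO2 - 3  [with Forcing=4, CO2=1]  = -10
Uptake = -2*Flux + Temp - 1  [with Flux=-5, Temp=-10]  = -1

-1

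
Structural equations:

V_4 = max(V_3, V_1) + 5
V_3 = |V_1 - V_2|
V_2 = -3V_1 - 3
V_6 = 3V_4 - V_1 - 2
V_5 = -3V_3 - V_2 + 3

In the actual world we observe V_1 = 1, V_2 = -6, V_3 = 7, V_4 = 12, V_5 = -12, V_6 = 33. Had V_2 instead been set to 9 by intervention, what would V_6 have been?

Under do(V_2=9), the mechanism V_2 = -3V_1 - 3 is discarded; V_2 is fixed at 9.
V_3 = |V_1 - V_2|  [with V_1=1, V_2=9]  = 8
V_4 = max(V_3, V_1) + 5  [with V_3=8, V_1=1]  = 13
V_6 = 3V_4 - V_1 - 2  [with V_4=13, V_1=1]  = 36

36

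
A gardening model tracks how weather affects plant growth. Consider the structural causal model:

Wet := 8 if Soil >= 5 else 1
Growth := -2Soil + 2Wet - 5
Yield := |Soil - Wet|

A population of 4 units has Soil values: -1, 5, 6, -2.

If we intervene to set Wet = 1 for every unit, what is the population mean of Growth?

-7

Every unit gets Wet=1 under the intervention. Growth values become -1, -13, -15, 1; E[Growth|do(Wet=1)] = -7.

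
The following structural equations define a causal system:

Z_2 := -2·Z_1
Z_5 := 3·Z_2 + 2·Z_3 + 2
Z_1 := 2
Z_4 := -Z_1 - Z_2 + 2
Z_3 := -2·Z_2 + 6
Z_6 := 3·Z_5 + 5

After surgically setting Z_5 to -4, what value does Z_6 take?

-7

The intervention breaks the incoming arrows to Z_5: Z_5 := 3·Z_2 + 2·Z_3 + 2 no longer applies, and Z_5 = -4.
Z_6 = 3·Z_5 + 5  [with Z_5=-4]  = -7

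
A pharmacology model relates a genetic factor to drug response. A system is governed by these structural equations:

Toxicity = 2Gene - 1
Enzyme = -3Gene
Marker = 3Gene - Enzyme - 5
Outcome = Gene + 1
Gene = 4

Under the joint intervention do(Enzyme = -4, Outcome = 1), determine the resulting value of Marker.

Under do(Enzyme = -4, Outcome = 1), each intervened variable's structural equation is replaced by its fixed value.
Marker = 3Gene - Enzyme - 5  [with Gene=4, Enzyme=-4]  = 11

11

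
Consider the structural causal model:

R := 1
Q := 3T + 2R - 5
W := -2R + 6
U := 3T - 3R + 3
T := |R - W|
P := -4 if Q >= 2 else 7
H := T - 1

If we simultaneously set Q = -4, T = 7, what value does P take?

7

The joint intervention fixes Q = -4, T = 7, removing each variable's own equation.
P = -4 if Q >= 2 else 7  [with Q=-4]  = 7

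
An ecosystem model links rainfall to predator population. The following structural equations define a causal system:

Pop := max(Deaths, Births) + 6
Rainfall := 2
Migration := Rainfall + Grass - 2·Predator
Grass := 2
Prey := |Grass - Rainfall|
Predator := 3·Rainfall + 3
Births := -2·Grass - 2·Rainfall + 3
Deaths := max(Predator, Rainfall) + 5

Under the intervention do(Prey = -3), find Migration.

The intervention breaks the incoming arrows to Prey: Prey := |Grass - Rainfall| no longer applies, and Prey = -3.
Migration is not downstream of the intervention, so its value is determined by the original equations.
Predator = 3·Rainfall + 3  [with Rainfall=2]  = 9
Migration = Rainfall + Grass - 2·Predator  [with Rainfall=2, Grass=2, Predator=9]  = -14

-14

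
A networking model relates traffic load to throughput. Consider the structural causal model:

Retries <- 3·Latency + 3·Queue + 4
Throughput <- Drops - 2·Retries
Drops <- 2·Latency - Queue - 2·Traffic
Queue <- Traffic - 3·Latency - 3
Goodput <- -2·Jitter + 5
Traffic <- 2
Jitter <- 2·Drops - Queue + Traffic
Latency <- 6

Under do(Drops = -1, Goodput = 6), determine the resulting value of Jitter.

19

The joint intervention fixes Drops = -1, Goodput = 6, removing each variable's own equation.
Queue = Traffic - 3·Latency - 3  [with Traffic=2, Latency=6]  = -19
Jitter = 2·Drops - Queue + Traffic  [with Drops=-1, Queue=-19, Traffic=2]  = 19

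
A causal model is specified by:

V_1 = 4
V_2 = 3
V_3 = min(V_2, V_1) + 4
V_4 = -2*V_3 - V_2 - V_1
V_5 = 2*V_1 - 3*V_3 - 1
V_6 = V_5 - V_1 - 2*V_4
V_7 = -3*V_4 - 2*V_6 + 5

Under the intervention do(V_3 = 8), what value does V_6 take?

The intervention breaks the incoming arrows to V_3: V_3 = min(V_2, V_1) + 4 no longer applies, and V_3 = 8.
V_4 = -2*V_3 - V_2 - V_1  [with V_3=8, V_2=3, V_1=4]  = -23
V_5 = 2*V_1 - 3*V_3 - 1  [with V_1=4, V_3=8]  = -17
V_6 = V_5 - V_1 - 2*V_4  [with V_5=-17, V_1=4, V_4=-23]  = 25

25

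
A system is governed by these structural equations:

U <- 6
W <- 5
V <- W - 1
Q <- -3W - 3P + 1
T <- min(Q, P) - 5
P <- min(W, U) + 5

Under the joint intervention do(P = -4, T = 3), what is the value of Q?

Setting P = -4, T = 3 by intervention discards those variables' equations.
Q = -3W - 3P + 1  [with W=5, P=-4]  = -2

-2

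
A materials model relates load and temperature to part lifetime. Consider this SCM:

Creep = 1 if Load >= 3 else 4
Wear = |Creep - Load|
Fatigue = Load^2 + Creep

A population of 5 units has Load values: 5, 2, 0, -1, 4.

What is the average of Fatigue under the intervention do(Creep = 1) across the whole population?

do(Creep=1) breaks Creep's dependence on Load. With Creep=1 fixed, Fatigue across the units is 26, 5, 1, 2, 17, mean 10.2.

10.2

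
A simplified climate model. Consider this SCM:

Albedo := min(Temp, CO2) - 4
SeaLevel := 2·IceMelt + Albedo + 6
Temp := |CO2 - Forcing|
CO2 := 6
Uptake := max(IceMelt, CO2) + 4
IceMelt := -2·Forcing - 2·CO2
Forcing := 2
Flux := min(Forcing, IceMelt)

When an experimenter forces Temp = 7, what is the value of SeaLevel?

The intervention breaks the incoming arrows to Temp: Temp := |CO2 - Forcing| no longer applies, and Temp = 7.
IceMelt = -2·Forcing - 2·CO2  [with Forcing=2, CO2=6]  = -16
Albedo = min(Temp, CO2) - 4  [with Temp=7, CO2=6]  = 2
SeaLevel = 2·IceMelt + Albedo + 6  [with IceMelt=-16, Albedo=2]  = -24

-24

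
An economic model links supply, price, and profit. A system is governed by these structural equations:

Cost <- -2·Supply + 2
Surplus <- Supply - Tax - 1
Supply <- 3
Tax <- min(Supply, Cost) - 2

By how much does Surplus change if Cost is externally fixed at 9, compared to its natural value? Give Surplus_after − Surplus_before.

-7

Under do(Cost=9), the mechanism Cost <- -2·Supply + 2 is discarded; Cost is fixed at 9.
Tax = min(Supply, Cost) - 2  [with Supply=3, Cost=9]  = 1
Surplus = Supply - Tax - 1  [with Supply=3, Tax=1]  = 1
Without intervention: Cost = -2·Supply + 2  [with Supply=3]  = -4; Tax = min(Supply, Cost) - 2  [with Supply=3, Cost=-4]  = -6; Surplus = Supply - Tax - 1  [with Supply=3, Tax=-6]  = 8.
Change = 1 − 8 = -7.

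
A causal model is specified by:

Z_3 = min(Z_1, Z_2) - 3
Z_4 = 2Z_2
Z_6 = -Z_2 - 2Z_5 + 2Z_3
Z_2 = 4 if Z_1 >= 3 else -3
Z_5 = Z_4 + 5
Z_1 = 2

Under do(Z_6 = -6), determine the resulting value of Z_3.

do(Z_6=-6) replaces the equation Z_6 = -Z_2 - 2Z_5 + 2Z_3 with the constant Z_6 = -6.
Z_3 is not downstream of the intervention, so its value is determined by the original equations.
Z_2 = 4 if Z_1 >= 3 else -3  [with Z_1=2]  = -3
Z_3 = min(Z_1, Z_2) - 3  [with Z_1=2, Z_2=-3]  = -6

-6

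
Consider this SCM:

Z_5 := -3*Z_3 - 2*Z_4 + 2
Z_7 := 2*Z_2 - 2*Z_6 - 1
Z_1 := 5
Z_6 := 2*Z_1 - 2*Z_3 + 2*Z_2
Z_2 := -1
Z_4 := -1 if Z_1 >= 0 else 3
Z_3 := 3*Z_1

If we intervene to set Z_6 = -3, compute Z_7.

3

Intervening sets Z_6 = -3 and removes its equation (Z_6 := 2*Z_1 - 2*Z_3 + 2*Z_2).
Z_7 = 2*Z_2 - 2*Z_6 - 1  [with Z_2=-1, Z_6=-3]  = 3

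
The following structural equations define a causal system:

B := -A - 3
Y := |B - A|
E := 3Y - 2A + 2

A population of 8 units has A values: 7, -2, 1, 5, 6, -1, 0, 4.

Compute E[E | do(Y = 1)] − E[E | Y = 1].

-8

Under do(Y=1), Y's equation is replaced by Y=1 for every unit. Per-unit E: -9, 9, 3, -5, -7, 7, 5, -3. Mean = 0.
E[E|Y=1] averages over only the 2 units with Y=1 (A = -2, -1): E = 9, 7, mean 8.
Difference = 0 − 8 = -8.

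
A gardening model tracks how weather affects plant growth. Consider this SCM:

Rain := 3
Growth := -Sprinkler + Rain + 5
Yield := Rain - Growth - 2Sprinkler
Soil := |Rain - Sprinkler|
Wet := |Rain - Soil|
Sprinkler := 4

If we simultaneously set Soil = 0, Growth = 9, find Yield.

-14

Setting Soil = 0, Growth = 9 by intervention discards those variables' equations.
Yield = Rain - Growth - 2Sprinkler  [with Rain=3, Growth=9, Sprinkler=4]  = -14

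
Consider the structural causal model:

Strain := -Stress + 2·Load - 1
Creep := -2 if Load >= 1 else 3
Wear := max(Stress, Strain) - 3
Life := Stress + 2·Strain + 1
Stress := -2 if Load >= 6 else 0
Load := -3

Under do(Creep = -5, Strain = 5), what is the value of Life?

The joint intervention fixes Creep = -5, Strain = 5, removing each variable's own equation.
Stress = -2 if Load >= 6 else 0  [with Load=-3]  = 0
Life = Stress + 2·Strain + 1  [with Stress=0, Strain=5]  = 11

11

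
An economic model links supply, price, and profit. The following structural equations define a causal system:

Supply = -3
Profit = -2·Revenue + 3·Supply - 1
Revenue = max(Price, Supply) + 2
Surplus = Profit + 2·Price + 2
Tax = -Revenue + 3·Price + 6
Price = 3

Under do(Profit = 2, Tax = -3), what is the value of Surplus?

Setting Profit = 2, Tax = -3 by intervention discards those variables' equations.
Surplus = Profit + 2·Price + 2  [with Profit=2, Price=3]  = 10

10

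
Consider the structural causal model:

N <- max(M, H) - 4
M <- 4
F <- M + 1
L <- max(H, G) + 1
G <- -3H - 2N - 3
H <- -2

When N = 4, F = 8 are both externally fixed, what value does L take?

Setting N = 4, F = 8 by intervention discards those variables' equations.
G = -3H - 2N - 3  [with H=-2, N=4]  = -5
L = max(H, G) + 1  [with H=-2, G=-5]  = -1

-1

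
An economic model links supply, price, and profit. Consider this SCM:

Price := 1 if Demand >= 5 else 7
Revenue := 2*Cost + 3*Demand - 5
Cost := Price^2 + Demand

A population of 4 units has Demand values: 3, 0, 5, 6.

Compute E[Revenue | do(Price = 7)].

Under do(Price=7), Price's equation is replaced by Price=7 for every unit. Per-unit Revenue: 108, 93, 118, 123. Mean = 110.5.

110.5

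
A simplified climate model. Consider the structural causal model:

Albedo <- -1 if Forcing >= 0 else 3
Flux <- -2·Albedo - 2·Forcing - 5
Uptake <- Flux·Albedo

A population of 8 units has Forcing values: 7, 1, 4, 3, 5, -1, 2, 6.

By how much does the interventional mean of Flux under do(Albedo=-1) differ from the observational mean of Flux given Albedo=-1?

Under do(Albedo=-1), Albedo's equation is replaced by Albedo=-1 for every unit. Per-unit Flux: -17, -5, -11, -9, -13, -1, -7, -15. Mean = -9.75.
Conditioning on Albedo=-1 selects the 7 unit(s) with Forcing ∈ {7, 1, 4, 3, 5, 2, 6}. Their Flux values: -17, -5, -11, -9, -13, -7, -15. Mean = -11.
Difference = -9.75 − (-11) = 1.25.

1.25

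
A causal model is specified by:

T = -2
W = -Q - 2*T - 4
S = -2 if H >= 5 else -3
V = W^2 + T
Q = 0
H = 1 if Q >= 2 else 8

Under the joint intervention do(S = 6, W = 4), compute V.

Under do(S = 6, W = 4), each intervened variable's structural equation is replaced by its fixed value.
V = W^2 + T  [with W=4, T=-2]  = 14

14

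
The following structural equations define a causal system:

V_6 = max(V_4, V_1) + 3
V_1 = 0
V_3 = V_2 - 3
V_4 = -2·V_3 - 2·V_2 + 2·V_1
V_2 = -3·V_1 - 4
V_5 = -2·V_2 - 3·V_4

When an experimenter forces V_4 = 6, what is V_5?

Intervening sets V_4 = 6 and removes its equation (V_4 = -2·V_3 - 2·V_2 + 2·V_1).
V_2 = -3·V_1 - 4  [with V_1=0]  = -4
V_5 = -2·V_2 - 3·V_4  [with V_2=-4, V_4=6]  = -10

-10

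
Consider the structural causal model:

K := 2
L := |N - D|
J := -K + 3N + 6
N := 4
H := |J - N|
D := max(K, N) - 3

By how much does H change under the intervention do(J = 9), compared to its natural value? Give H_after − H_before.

do(J=9) replaces the equation J := -K + 3N + 6 with the constant J = 9.
H = |J - N|  [with J=9, N=4]  = 5
Without intervention: J = -K + 3N + 6  [with K=2, N=4]  = 16; H = |J - N|  [with J=16, N=4]  = 12.
Change = 5 − 12 = -7.

-7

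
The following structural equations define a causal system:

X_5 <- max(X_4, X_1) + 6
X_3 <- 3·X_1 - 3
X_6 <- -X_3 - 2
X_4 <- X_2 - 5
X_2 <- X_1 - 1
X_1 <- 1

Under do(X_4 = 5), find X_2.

0

The intervention breaks the incoming arrows to X_4: X_4 <- X_2 - 5 no longer applies, and X_4 = 5.
Since X_2 is not a descendant of the intervened variable, it is unaffected.
X_2 = X_1 - 1  [with X_1=1]  = 0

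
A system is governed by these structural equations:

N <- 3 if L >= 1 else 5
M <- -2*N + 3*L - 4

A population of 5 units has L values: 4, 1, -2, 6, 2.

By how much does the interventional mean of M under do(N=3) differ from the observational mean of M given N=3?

-3.15

do(N=3) breaks N's dependence on L. With N=3 fixed, M across the units is 2, -7, -16, 8, -4, mean -3.4.
E[M|N=3] averages over only the 4 units with N=3 (L = 4, 1, 6, 2): M = 2, -7, 8, -4, mean -0.25.
Difference = -3.4 − (-0.25) = -3.15.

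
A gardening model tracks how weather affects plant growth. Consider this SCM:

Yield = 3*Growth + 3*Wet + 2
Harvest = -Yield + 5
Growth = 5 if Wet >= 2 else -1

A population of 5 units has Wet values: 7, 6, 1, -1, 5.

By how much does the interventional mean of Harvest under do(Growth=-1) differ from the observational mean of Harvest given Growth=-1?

The intervention sets Growth=-1 in all 5 units regardless of Wet. Recomputing Harvest per unit gives -15, -12, 3, 9, -9; average -4.8.
E[Harvest|Growth=-1] averages over only the 2 units with Growth=-1 (Wet = 1, -1): Harvest = 3, 9, mean 6.
Difference = -4.8 − 6 = -10.8.

-10.8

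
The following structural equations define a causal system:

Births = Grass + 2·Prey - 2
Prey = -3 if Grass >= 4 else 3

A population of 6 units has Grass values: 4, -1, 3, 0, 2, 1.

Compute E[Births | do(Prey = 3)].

5.5

The intervention sets Prey=3 in all 6 units regardless of Grass. Recomputing Births per unit gives 8, 3, 7, 4, 6, 5; average 5.5.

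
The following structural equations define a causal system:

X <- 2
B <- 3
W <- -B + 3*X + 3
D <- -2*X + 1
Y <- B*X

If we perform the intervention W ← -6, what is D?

-3

The intervention breaks the incoming arrows to W: W <- -B + 3*X + 3 no longer applies, and W = -6.
D is not downstream of the intervention, so its value is determined by the original equations.
D = -2*X + 1  [with X=2]  = -3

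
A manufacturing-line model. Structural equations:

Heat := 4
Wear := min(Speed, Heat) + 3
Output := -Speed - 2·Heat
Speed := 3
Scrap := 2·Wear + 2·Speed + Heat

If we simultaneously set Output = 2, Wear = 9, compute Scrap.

28

Under do(Output = 2, Wear = 9), each intervened variable's structural equation is replaced by its fixed value.
Scrap = 2·Wear + 2·Speed + Heat  [with Wear=9, Speed=3, Heat=4]  = 28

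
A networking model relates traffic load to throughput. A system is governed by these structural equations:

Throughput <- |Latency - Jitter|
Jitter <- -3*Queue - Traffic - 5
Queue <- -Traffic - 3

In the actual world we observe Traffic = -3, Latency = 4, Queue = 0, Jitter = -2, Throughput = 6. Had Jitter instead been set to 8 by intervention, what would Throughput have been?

4

Intervening sets Jitter = 8 and removes its equation (Jitter <- -3*Queue - Traffic - 5).
Throughput = |Latency - Jitter|  [with Latency=4, Jitter=8]  = 4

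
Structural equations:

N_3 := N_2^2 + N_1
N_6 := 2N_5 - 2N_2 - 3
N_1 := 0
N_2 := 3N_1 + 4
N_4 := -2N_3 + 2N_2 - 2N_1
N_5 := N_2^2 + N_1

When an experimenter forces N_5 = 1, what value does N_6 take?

-9

The intervention breaks the incoming arrows to N_5: N_5 := N_2^2 + N_1 no longer applies, and N_5 = 1.
N_2 = 3N_1 + 4  [with N_1=0]  = 4
N_6 = 2N_5 - 2N_2 - 3  [with N_5=1, N_2=4]  = -9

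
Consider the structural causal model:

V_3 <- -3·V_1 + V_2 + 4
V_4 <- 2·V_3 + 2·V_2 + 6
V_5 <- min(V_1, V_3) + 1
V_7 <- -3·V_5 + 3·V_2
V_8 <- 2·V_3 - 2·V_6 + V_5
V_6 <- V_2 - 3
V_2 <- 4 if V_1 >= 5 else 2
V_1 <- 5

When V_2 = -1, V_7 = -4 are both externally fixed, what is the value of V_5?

Setting V_2 = -1, V_7 = -4 by intervention discards those variables' equations.
V_3 = -3·V_1 + V_2 + 4  [with V_1=5, V_2=-1]  = -12
V_5 = min(V_1, V_3) + 1  [with V_1=5, V_3=-12]  = -11

-11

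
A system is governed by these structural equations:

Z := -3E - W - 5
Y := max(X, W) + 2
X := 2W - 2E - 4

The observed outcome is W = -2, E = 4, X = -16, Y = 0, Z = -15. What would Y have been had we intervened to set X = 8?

10

The intervention breaks the incoming arrows to X: X := 2W - 2E - 4 no longer applies, and X = 8.
Y = max(X, W) + 2  [with X=8, W=-2]  = 10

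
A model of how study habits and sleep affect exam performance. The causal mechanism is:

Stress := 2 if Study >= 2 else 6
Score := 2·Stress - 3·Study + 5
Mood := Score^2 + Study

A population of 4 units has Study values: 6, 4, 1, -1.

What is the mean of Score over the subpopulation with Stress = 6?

17

Conditioning on Stress=6 selects the 2 unit(s) with Study ∈ {1, -1}. Their Score values: 14, 20. Mean = 17.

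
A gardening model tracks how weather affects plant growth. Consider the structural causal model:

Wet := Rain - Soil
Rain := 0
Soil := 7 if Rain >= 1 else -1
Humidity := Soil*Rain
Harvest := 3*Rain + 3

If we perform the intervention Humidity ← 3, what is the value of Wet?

1

Under do(Humidity=3), the mechanism Humidity := Soil*Rain is discarded; Humidity is fixed at 3.
Since Wet is not a descendant of the intervened variable, it is unaffected.
Soil = 7 if Rain >= 1 else -1  [with Rain=0]  = -1
Wet = Rain - Soil  [with Rain=0, Soil=-1]  = 1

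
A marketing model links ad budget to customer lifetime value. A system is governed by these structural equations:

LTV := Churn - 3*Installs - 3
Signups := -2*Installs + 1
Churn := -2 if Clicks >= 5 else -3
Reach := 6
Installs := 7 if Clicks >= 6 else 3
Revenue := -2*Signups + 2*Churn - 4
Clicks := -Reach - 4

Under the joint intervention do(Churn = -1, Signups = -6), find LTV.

-13

Setting Churn = -1, Signups = -6 by intervention discards those variables' equations.
Clicks = -Reach - 4  [with Reach=6]  = -10
Installs = 7 if Clicks >= 6 else 3  [with Clicks=-10]  = 3
LTV = Churn - 3*Installs - 3  [with Churn=-1, Installs=3]  = -13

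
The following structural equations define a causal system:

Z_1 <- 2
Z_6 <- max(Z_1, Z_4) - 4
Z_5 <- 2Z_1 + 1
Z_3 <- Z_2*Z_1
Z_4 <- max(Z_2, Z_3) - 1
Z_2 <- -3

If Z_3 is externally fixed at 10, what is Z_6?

The intervention breaks the incoming arrows to Z_3: Z_3 <- Z_2*Z_1 no longer applies, and Z_3 = 10.
Z_4 = max(Z_2, Z_3) - 1  [with Z_2=-3, Z_3=10]  = 9
Z_6 = max(Z_1, Z_4) - 4  [with Z_1=2, Z_4=9]  = 5

5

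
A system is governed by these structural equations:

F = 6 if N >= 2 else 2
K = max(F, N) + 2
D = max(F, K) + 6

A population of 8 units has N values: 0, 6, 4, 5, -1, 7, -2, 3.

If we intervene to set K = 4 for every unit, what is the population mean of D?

11.25

do(K=4) breaks K's dependence on N. With K=4 fixed, D across the units is 10, 12, 12, 12, 10, 12, 10, 12, mean 11.25.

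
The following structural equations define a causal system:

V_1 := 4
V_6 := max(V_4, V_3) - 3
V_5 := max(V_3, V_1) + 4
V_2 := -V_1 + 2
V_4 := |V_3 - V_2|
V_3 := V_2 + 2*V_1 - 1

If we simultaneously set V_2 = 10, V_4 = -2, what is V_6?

14

The joint intervention fixes V_2 = 10, V_4 = -2, removing each variable's own equation.
V_3 = V_2 + 2*V_1 - 1  [with V_2=10, V_1=4]  = 17
V_6 = max(V_4, V_3) - 3  [with V_4=-2, V_3=17]  = 14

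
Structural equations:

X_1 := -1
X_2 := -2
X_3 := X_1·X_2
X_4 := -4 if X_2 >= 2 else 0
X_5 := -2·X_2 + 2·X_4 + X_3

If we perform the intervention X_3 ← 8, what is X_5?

12

do(X_3=8) replaces the equation X_3 := X_1·X_2 with the constant X_3 = 8.
X_4 = -4 if X_2 >= 2 else 0  [with X_2=-2]  = 0
X_5 = -2·X_2 + 2·X_4 + X_3  [with X_2=-2, X_4=0, X_3=8]  = 12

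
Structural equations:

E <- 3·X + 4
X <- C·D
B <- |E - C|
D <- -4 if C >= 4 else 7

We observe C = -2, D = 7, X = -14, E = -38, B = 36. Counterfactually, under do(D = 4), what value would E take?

Under do(D=4), the mechanism D <- -4 if C >= 4 else 7 is discarded; D is fixed at 4.
X = C·D  [with C=-2, D=4]  = -8
E = 3·X + 4  [with X=-8]  = -20

-20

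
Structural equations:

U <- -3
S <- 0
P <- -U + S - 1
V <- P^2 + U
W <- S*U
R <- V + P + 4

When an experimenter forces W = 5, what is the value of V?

The intervention breaks the incoming arrows to W: W <- S*U no longer applies, and W = 5.
Since V is not a descendant of the intervened variable, it is unaffected.
P = -U + S - 1  [with U=-3, S=0]  = 2
V = P^2 + U  [with P=2, U=-3]  = 1

1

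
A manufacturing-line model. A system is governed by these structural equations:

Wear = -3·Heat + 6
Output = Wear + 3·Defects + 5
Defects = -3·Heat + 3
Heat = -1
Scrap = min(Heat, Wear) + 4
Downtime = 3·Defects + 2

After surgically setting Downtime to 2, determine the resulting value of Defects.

6

do(Downtime=2) replaces the equation Downtime = 3·Defects + 2 with the constant Downtime = 2.
Defects is not downstream of the intervention, so its value is determined by the original equations.
Defects = -3·Heat + 3  [with Heat=-1]  = 6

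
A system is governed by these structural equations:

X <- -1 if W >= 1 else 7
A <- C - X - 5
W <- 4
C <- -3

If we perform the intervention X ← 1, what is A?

The intervention breaks the incoming arrows to X: X <- -1 if W >= 1 else 7 no longer applies, and X = 1.
A = C - X - 5  [with C=-3, X=1]  = -9

-9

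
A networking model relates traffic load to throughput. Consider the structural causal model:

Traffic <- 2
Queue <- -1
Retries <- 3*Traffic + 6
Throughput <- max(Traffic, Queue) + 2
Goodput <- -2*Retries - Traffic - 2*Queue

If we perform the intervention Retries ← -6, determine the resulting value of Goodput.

do(Retries=-6) replaces the equation Retries <- 3*Traffic + 6 with the constant Retries = -6.
Goodput = -2*Retries - Traffic - 2*Queue  [with Retries=-6, Traffic=2, Queue=-1]  = 12

12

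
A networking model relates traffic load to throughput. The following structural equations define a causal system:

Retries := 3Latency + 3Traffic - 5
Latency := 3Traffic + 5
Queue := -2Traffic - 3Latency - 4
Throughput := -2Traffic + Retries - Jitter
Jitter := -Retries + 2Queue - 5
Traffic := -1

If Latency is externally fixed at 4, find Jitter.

-37

do(Latency=4) replaces the equation Latency := 3Traffic + 5 with the constant Latency = 4.
Queue = -2Traffic - 3Latency - 4  [with Traffic=-1, Latency=4]  = -14
Retries = 3Latency + 3Traffic - 5  [with Latency=4, Traffic=-1]  = 4
Jitter = -Retries + 2Queue - 5  [with Retries=4, Queue=-14]  = -37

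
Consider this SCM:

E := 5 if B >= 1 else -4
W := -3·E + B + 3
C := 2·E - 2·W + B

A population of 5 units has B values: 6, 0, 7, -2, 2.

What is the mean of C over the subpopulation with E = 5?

29

Observing E=5 restricts to units where E's equation naturally yields 5: B ∈ {6, 7, 2}. In that subpopulation C = 28, 27, 32, mean 29.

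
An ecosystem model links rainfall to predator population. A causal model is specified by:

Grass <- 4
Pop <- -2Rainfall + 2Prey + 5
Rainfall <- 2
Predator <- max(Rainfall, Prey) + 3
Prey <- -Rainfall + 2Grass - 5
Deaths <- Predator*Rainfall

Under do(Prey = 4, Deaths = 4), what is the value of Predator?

The joint intervention fixes Prey = 4, Deaths = 4, removing each variable's own equation.
Predator = max(Rainfall, Prey) + 3  [with Rainfall=2, Prey=4]  = 7

7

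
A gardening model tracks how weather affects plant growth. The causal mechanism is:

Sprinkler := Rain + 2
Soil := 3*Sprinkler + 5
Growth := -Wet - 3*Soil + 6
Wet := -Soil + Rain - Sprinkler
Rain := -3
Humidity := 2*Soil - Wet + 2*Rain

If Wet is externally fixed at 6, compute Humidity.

Under do(Wet=6), the mechanism Wet := -Soil + Rain - Sprinkler is discarded; Wet is fixed at 6.
Sprinkler = Rain + 2  [with Rain=-3]  = -1
Soil = 3*Sprinkler + 5  [with Sprinkler=-1]  = 2
Humidity = 2*Soil - Wet + 2*Rain  [with Soil=2, Wet=6, Rain=-3]  = -8

-8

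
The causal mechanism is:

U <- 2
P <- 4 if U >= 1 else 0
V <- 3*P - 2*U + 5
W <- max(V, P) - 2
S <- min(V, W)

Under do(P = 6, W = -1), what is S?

Setting P = 6, W = -1 by intervention discards those variables' equations.
V = 3*P - 2*U + 5  [with P=6, U=2]  = 19
S = min(V, W)  [with V=19, W=-1]  = -1

-1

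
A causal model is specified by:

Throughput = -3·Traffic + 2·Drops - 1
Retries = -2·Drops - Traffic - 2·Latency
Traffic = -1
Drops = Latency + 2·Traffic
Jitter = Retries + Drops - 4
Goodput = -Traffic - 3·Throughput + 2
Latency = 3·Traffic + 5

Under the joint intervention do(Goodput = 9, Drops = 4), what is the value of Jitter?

-11

Under do(Goodput = 9, Drops = 4), each intervened variable's structural equation is replaced by its fixed value.
Latency = 3·Traffic + 5  [with Traffic=-1]  = 2
Retries = -2·Drops - Traffic - 2·Latency  [with Drops=4, Traffic=-1, Latency=2]  = -11
Jitter = Retries + Drops - 4  [with Retries=-11, Drops=4]  = -11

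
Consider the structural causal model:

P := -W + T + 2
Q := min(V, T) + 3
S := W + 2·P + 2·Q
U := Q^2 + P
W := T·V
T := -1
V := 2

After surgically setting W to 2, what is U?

3

The intervention breaks the incoming arrows to W: W := T·V no longer applies, and W = 2.
P = -W + T + 2  [with W=2, T=-1]  = -1
Q = min(V, T) + 3  [with V=2, T=-1]  = 2
U = Q^2 + P  [with Q=2, P=-1]  = 3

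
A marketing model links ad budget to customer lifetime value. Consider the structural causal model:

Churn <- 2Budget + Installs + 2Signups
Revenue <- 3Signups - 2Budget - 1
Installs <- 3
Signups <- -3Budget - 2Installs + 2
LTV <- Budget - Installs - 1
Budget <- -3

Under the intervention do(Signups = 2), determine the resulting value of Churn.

The intervention breaks the incoming arrows to Signups: Signups <- -3Budget - 2Installs + 2 no longer applies, and Signups = 2.
Churn = 2Budget + Installs + 2Signups  [with Budget=-3, Installs=3, Signups=2]  = 1

1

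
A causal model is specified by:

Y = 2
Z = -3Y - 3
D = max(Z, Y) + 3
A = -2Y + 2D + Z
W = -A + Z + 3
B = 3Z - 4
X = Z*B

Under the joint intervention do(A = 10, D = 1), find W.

The joint intervention fixes A = 10, D = 1, removing each variable's own equation.
Z = -3Y - 3  [with Y=2]  = -9
W = -A + Z + 3  [with A=10, Z=-9]  = -16

-16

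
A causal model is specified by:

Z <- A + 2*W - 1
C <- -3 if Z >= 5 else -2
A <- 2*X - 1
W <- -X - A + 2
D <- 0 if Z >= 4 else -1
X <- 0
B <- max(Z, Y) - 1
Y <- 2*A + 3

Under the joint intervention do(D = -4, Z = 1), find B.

0

Under do(D = -4, Z = 1), each intervened variable's structural equation is replaced by its fixed value.
A = 2*X - 1  [with X=0]  = -1
Y = 2*A + 3  [with A=-1]  = 1
B = max(Z, Y) - 1  [with Z=1, Y=1]  = 0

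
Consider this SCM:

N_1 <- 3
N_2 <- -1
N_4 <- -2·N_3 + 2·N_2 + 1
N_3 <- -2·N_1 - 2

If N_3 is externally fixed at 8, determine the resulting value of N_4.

The intervention breaks the incoming arrows to N_3: N_3 <- -2·N_1 - 2 no longer applies, and N_3 = 8.
N_4 = -2·N_3 + 2·N_2 + 1  [with N_3=8, N_2=-1]  = -17

-17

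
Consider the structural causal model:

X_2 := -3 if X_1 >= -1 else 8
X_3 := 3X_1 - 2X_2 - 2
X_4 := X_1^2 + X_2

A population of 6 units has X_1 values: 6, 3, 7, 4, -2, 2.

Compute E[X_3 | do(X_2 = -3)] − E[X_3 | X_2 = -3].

-3.2

Under do(X_2=-3), X_2's equation is replaced by X_2=-3 for every unit. Per-unit X_3: 22, 13, 25, 16, -2, 10. Mean = 14.
Observing X_2=-3 restricts to units where X_2's equation naturally yields -3: X_1 ∈ {6, 3, 7, 4, 2}. In that subpopulation X_3 = 22, 13, 25, 16, 10, mean 17.2.
Difference = 14 − 17.2 = -3.2.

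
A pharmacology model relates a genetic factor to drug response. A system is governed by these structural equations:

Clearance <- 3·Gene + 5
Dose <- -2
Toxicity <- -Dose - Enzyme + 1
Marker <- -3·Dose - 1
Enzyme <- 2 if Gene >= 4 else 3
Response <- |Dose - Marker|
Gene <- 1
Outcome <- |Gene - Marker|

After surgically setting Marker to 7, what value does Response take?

Intervening sets Marker = 7 and removes its equation (Marker <- -3·Dose - 1).
Response = |Dose - Marker|  [with Dose=-2, Marker=7]  = 9

9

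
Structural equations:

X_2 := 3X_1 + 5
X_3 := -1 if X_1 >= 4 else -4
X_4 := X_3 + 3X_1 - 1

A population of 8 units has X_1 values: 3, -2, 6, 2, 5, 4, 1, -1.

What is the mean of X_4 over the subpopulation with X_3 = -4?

-3.2

Conditioning on X_3=-4 selects the 5 unit(s) with X_1 ∈ {3, -2, 2, 1, -1}. Their X_4 values: 4, -11, 1, -2, -8. Mean = -3.2.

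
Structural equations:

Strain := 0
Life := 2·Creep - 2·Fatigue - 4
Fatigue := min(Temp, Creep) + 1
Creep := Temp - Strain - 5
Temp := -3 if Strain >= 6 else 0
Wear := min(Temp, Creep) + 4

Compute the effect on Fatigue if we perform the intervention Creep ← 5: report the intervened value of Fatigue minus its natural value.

5

do(Creep=5) replaces the equation Creep := Temp - Strain - 5 with the constant Creep = 5.
Temp = -3 if Strain >= 6 else 0  [with Strain=0]  = 0
Fatigue = min(Temp, Creep) + 1  [with Temp=0, Creep=5]  = 1
Without intervention: Temp = -3 if Strain >= 6 else 0  [with Strain=0]  = 0; Creep = Temp - Strain - 5  [with Temp=0, Strain=0]  = -5; Fatigue = min(Temp, Creep) + 1  [with Temp=0, Creep=-5]  = -4.
Change = 1 − (-4) = 5.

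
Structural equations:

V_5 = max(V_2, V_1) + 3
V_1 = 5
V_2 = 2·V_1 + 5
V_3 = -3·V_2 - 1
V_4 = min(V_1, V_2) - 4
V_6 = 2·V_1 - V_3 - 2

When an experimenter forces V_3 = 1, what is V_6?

The intervention breaks the incoming arrows to V_3: V_3 = -3·V_2 - 1 no longer applies, and V_3 = 1.
V_6 = 2·V_1 - V_3 - 2  [with V_1=5, V_3=1]  = 7

7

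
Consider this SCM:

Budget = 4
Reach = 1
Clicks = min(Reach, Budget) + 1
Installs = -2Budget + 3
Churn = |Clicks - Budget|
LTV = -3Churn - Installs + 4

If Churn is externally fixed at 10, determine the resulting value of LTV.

-21

The intervention breaks the incoming arrows to Churn: Churn = |Clicks - Budget| no longer applies, and Churn = 10.
Installs = -2Budget + 3  [with Budget=4]  = -5
LTV = -3Churn - Installs + 4  [with Churn=10, Installs=-5]  = -21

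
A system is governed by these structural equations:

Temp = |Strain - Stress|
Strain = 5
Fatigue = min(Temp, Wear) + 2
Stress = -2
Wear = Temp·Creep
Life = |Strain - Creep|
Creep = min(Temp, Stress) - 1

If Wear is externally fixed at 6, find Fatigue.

The intervention breaks the incoming arrows to Wear: Wear = Temp·Creep no longer applies, and Wear = 6.
Temp = |Strain - Stress|  [with Strain=5, Stress=-2]  = 7
Fatigue = min(Temp, Wear) + 2  [with Temp=7, Wear=6]  = 8

8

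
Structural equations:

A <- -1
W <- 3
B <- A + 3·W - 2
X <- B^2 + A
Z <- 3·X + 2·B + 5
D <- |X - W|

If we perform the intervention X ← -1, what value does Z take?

Intervening sets X = -1 and removes its equation (X <- B^2 + A).
B = A + 3·W - 2  [with A=-1, W=3]  = 6
Z = 3·X + 2·B + 5  [with X=-1, B=6]  = 14

14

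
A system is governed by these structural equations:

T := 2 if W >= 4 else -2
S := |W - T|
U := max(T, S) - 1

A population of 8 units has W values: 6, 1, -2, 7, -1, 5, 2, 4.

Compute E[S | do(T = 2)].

2.75

Under do(T=2), T's equation is replaced by T=2 for every unit. Per-unit S: 4, 1, 4, 5, 3, 3, 0, 2. Mean = 2.75.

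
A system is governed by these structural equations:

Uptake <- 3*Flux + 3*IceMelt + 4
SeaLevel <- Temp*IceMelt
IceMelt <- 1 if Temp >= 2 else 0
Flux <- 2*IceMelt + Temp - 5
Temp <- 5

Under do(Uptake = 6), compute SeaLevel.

5

do(Uptake=6) replaces the equation Uptake <- 3*Flux + 3*IceMelt + 4 with the constant Uptake = 6.
SeaLevel is not downstream of the intervention, so its value is determined by the original equations.
IceMelt = 1 if Temp >= 2 else 0  [with Temp=5]  = 1
SeaLevel = Temp*IceMelt  [with Temp=5, IceMelt=1]  = 5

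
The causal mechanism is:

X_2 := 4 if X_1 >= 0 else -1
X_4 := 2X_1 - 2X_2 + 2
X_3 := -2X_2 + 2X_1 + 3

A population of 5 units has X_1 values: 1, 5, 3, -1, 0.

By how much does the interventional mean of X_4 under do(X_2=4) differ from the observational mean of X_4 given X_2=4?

-1.3

The intervention sets X_2=4 in all 5 units regardless of X_1. Recomputing X_4 per unit gives -4, 4, 0, -8, -6; average -2.8.
Conditioning on X_2=4 selects the 4 unit(s) with X_1 ∈ {1, 5, 3, 0}. Their X_4 values: -4, 4, 0, -6. Mean = -1.5.
Difference = -2.8 − (-1.5) = -1.3.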